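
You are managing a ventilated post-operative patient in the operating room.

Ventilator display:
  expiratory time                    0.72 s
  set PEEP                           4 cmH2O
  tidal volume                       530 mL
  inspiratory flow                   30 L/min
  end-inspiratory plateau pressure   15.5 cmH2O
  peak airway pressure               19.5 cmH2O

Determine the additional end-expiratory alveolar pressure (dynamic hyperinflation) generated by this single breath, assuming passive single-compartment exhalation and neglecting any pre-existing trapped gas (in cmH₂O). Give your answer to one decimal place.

1.6

Flow: 30 L/min ÷ 60 = 0.5 L/s.
R = (PIP − Pplat)/V̇ = (19.5 − 15.5) / 0.5 = 4.0/0.5 = 8.0 cmH2O·s/L.
C = Vt/(Pplat − PEEP) = 530.0 / (15.5 − 4) = 530.0/11.5 = 46.087 mL/cmH2O.
τ = R × C = 8.0 × 0.04609 L/cmH2O = 0.3687 s.
Fraction remaining = e^(−Te/τ) = e^(−0.72/0.3687) = 0.1419; trapped volume = 530.0 × 0.1419 = 75.207 mL.
Additional alveolar pressure from trapping ≈ V_trapped / C = 75.207 / 46.087 = 1.632 cmH2O.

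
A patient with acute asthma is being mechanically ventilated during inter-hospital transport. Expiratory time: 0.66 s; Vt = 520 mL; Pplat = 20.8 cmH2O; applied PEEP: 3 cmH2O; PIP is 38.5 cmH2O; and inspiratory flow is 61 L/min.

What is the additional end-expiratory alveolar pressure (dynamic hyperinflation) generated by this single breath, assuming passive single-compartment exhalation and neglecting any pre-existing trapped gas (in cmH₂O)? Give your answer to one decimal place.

Flow: 61 L/min ÷ 60 = 1.0167 L/s.
R = (PIP − Pplat)/V̇ = (38.5 − 20.8) / 1.0167 = 17.7/1.0167 = 17.409 cmH2O·s/L.
C = Vt/(Pplat − PEEP) = 520.0 / (20.8 − 3) = 520.0/17.8 = 29.213 mL/cmH2O.
τ = R × C = 17.409 × 0.02921 L/cmH2O = 0.5085 s.
Fraction remaining = e^(−Te/τ) = e^(−0.66/0.5085) = 0.2731; trapped volume = 520.0 × 0.2731 = 142.01 mL.
Additional alveolar pressure from trapping ≈ V_trapped / C = 142.01 / 29.213 = 4.861 cmH2O.

4.9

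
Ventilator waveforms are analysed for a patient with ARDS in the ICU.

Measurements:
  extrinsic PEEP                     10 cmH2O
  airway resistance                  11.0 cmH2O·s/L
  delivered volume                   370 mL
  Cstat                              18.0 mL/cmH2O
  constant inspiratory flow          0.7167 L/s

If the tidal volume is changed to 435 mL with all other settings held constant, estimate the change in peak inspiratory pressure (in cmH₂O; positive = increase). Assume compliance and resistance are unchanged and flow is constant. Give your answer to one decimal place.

PIP = Vt/C + R·V̇ + PEEP (constant-flow equation of motion).
Only the elastic term changes: ΔPIP = ΔVt / C = (435 − 370) / 18.0 = 3.611 cmH2O.

3.6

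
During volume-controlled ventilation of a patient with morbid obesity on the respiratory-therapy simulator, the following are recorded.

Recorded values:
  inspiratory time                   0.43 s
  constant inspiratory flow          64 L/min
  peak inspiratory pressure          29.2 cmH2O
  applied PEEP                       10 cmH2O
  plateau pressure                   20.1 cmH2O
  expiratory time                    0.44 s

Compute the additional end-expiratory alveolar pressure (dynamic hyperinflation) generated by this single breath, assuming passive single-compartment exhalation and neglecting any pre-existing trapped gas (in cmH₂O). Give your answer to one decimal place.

Flow: 64 L/min ÷ 60 = 1.0667 L/s.
Vt = flow × Ti = 1.0667 L/s × 0.43 s × 1000 mL/L = 458.68 mL.
R = (PIP − Pplat)/V̇ = (29.2 − 20.1) / 1.0667 = 9.1/1.0667 = 8.531 cmH2O·s/L.
C = Vt/(Pplat − PEEP) = 458.68 / (20.1 − 10) = 458.68/10.1 = 45.414 mL/cmH2O.
τ = R × C = 8.531 × 0.04541 L/cmH2O = 0.3874 s.
Fraction remaining = e^(−Te/τ) = e^(−0.44/0.3874) = 0.3212; trapped volume = 458.68 × 0.3212 = 147.33 mL.
Additional alveolar pressure from trapping ≈ V_trapped / C = 147.33 / 45.414 = 3.244 cmH2O.

3.2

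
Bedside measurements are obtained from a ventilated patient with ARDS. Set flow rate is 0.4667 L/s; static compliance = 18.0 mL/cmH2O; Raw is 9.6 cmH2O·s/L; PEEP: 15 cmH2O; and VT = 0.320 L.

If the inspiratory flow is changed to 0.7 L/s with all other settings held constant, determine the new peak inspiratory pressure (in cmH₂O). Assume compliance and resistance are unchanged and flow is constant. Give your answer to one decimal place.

PIP = Vt/C + R·V̇ + PEEP (constant-flow equation of motion).
Only the resistive term changes: ΔPIP = R × ΔV̇ = 9.6 × (0.7 − 0.4667) = 9.6 × 0.2333 = 2.24 cmH2O.
Original PIP = 320/18.0 + 9.6×0.4667 + 15 = 37.258 cmH2O; new PIP = 37.258 + (2.24) = 39.498 cmH2O.

39.5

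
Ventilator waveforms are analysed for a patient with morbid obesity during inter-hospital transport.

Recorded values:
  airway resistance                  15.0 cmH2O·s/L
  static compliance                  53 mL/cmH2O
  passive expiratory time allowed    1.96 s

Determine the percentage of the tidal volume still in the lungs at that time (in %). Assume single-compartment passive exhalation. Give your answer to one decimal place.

8.5

τ = R × C = 15.0 × 53 mL/cmH2O = 15.0 × 0.053 L/cmH2O = 0.795 s.
Passive exhalation: V(t)/V₀ = e^(−t/τ) = e^(−1.96/0.795) = 0.08497.
Fraction remaining = 0.08497 → 8.497%.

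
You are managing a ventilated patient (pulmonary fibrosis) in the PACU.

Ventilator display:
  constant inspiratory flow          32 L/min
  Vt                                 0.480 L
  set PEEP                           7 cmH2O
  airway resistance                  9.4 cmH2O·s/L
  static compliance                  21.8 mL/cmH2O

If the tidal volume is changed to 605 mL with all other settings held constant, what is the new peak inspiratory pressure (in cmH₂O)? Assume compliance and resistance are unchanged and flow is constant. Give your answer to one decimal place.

39.8

Flow: 32 L/min ÷ 60 = 0.5333 L/s.
PIP = Vt/C + R·V̇ + PEEP (constant-flow equation of motion).
Only the elastic term changes: ΔPIP = ΔVt / C = (605 − 480) / 21.8 = 5.734 cmH2O.
Original PIP = 480/21.8 + 9.4×0.5333 + 7 = 34.031 cmH2O; new PIP = 34.031 + (5.734) = 39.765 cmH2O.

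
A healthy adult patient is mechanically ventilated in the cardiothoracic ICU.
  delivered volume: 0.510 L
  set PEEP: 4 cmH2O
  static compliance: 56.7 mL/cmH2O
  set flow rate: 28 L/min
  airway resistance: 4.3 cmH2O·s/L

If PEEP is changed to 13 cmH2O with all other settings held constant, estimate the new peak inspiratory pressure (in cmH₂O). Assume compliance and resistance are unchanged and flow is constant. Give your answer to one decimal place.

24.0

Flow: 28 L/min ÷ 60 = 0.4667 L/s.
PIP = Vt/C + R·V̇ + PEEP (constant-flow equation of motion).
Only the baseline term changes: ΔPIP = ΔPEEP = 13 − 4 = 9.0 cmH2O.
Original PIP = 510/56.7 + 4.3×0.4667 + 4 = 15.002 cmH2O; new PIP = 15.002 + (9.0) = 24.002 cmH2O.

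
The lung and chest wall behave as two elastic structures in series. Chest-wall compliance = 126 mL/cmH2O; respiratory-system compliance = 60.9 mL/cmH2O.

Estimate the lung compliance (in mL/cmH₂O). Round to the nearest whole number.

1/CL = 1/Crs − 1/Ccw.
1/CL = 1/60.9 − 1/126 = 0.008484.
CL = 117.87 mL/cmH2O.

118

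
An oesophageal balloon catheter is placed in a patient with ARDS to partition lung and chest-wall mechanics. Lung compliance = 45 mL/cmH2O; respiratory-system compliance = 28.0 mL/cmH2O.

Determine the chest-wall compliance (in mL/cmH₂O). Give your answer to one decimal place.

1/Ccw = 1/Crs − 1/CL.
1/Ccw = 1/28.0 − 1/45 = 0.01349.
Ccw = 74.129 mL/cmH2O.

74.1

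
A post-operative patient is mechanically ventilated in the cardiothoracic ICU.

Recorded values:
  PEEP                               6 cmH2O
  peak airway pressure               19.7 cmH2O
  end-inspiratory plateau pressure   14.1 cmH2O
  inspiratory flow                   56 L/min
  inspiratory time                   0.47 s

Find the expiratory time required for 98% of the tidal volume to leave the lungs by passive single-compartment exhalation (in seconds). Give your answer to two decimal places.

1.27

Flow: 56 L/min ÷ 60 = 0.9333 L/s.
Vt = flow × Ti = 0.9333 L/s × 0.47 s × 1000 mL/L = 438.65 mL.
R = (PIP − Pplat)/V̇ = (19.7 − 14.1) / 0.9333 = 5.6/0.9333 = 6.0 cmH2O·s/L.
C = Vt/(Pplat − PEEP) = 438.65 / (14.1 − 6) = 438.65/8.1 = 54.154 mL/cmH2O.
τ = R × C = 6.0 × 0.05415 L/cmH2O = 0.3249 s.
t = −τ·ln(1 − 0.98) = −0.3249·ln(0.02) = 1.271 s.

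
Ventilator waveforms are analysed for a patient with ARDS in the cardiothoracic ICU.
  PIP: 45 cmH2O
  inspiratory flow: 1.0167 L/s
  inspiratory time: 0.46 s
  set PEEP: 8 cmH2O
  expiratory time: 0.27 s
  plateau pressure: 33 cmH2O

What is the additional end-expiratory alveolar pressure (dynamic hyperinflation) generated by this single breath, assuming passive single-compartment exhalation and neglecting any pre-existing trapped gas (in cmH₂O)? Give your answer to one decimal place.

Vt = flow × Ti = 1.0167 L/s × 0.46 s × 1000 mL/L = 467.68 mL.
R = (PIP − Pplat)/V̇ = (45 − 33) / 1.0167 = 12.0/1.0167 = 11.803 cmH2O·s/L.
C = Vt/(Pplat − PEEP) = 467.68 / (33 − 8) = 467.68/25.0 = 18.707 mL/cmH2O.
τ = R × C = 11.803 × 0.01871 L/cmH2O = 0.2208 s.
Fraction remaining = e^(−Te/τ) = e^(−0.27/0.2208) = 0.2944; trapped volume = 467.68 × 0.2944 = 137.68 mL.
Additional alveolar pressure from trapping ≈ V_trapped / C = 137.68 / 18.707 = 7.36 cmH2O.

7.4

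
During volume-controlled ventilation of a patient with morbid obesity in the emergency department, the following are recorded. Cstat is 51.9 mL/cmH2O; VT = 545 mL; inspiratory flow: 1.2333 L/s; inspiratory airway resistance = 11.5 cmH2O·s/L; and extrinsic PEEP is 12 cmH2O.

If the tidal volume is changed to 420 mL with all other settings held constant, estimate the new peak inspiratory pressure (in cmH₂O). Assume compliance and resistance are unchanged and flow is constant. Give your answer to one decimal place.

34.3

PIP = Vt/C + R·V̇ + PEEP (constant-flow equation of motion).
Only the elastic term changes: ΔPIP = ΔVt / C = (420 − 545) / 51.9 = -2.408 cmH2O.
Original PIP = 545/51.9 + 11.5×1.2333 + 12 = 36.684 cmH2O; new PIP = 36.684 + (-2.408) = 34.276 cmH2O.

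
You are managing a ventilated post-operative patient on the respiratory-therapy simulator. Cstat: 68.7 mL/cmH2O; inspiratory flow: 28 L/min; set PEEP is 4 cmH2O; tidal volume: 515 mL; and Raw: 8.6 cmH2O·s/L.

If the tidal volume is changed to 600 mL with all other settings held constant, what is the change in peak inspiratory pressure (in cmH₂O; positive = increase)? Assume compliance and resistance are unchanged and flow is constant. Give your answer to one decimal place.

PIP = Vt/C + R·V̇ + PEEP (constant-flow equation of motion).
Only the elastic term changes: ΔPIP = ΔVt / C = (600 − 515) / 68.7 = 1.237 cmH2O.

1.2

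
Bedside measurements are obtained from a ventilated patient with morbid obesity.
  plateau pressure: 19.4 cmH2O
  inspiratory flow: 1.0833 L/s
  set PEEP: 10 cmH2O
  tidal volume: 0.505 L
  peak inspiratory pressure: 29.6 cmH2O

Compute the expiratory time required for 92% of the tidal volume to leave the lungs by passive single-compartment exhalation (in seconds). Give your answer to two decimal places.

1.28

R = (PIP − Pplat)/V̇ = (29.6 − 19.4) / 1.0833 = 10.2/1.0833 = 9.416 cmH2O·s/L.
C = Vt/(Pplat − PEEP) = 505.0 / (19.4 − 10) = 505.0/9.4 = 53.723 mL/cmH2O.
τ = R × C = 9.416 × 0.05372 L/cmH2O = 0.5058 s.
t = −τ·ln(1 − 0.92) = −0.5058·ln(0.08) = 1.278 s.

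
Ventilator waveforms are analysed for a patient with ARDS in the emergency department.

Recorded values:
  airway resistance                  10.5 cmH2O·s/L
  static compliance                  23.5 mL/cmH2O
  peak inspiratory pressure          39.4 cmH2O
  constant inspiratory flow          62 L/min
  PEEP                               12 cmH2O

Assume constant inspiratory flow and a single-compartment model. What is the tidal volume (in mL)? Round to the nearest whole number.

389

Flow: 62 L/min ÷ 60 = 1.0333 L/s.
Equation of motion (constant flow): PIP = Vt/C + R·V̇ + PEEP.
Vt/C = PIP − R·V̇ − PEEP = 39.4 − 10.85 − 12 = 16.55 cmH2O.
Vt = C × 16.55 = 23.5 × 16.55 = 388.93 mL.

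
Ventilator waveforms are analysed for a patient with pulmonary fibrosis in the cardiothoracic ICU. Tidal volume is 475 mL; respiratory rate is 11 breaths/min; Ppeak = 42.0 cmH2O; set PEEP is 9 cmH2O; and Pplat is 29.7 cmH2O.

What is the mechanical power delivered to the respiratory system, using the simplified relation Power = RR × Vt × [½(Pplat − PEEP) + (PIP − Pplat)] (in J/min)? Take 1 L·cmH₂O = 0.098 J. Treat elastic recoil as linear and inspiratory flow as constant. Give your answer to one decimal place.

11.6

Per-breath work = Vt × [½(Pplat−PEEP) + (PIP−Pplat)] = 0.475 × [0.5×20.7 + 12.3] = 0.475 × 22.65 = 10.759 L·cmH2O.
Power = 11 × 10.759 = 118.35 L·cmH2O/min.
× 0.098 J/(L·cmH2O) → 11.598 J/min.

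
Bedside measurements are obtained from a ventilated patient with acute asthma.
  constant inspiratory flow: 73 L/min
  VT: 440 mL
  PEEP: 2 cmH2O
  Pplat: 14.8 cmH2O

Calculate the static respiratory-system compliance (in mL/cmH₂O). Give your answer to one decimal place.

Cstat = Vt / (Pplat − PEEP) = 440 / (14.8 − 2) = 440 / 12.8 = 34.375 mL/cmH2O.

34.4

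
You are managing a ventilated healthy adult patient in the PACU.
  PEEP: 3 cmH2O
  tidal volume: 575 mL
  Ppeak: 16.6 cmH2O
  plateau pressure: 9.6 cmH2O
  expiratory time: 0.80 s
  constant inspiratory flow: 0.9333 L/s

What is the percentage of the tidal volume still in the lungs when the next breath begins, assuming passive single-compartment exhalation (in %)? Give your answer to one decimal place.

29.4

R = (PIP − Pplat)/V̇ = (16.6 − 9.6) / 0.9333 = 7.0/0.9333 = 7.5 cmH2O·s/L.
C = Vt/(Pplat − PEEP) = 575.0 / (9.6 − 3) = 575.0/6.6 = 87.121 mL/cmH2O.
τ = R × C = 7.5 × 0.08712 L/cmH2O = 0.6534 s.
Fraction remaining at end-expiration = e^(−Te/τ) = e^(−0.80/0.6534) = 0.2939 → 29.39%.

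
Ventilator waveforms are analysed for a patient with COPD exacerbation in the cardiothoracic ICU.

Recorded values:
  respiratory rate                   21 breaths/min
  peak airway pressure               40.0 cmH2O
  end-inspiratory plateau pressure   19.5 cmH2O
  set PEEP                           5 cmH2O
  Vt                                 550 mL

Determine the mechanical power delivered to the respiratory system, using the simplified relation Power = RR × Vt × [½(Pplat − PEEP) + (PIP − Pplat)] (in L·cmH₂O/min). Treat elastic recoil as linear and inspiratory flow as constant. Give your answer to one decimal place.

Per-breath work = Vt × [½(Pplat−PEEP) + (PIP−Pplat)] = 0.550 × [0.5×14.5 + 20.5] = 0.550 × 27.75 = 15.263 L·cmH2O.
Power = 21 × 15.263 = 320.52 L·cmH2O/min.

320.5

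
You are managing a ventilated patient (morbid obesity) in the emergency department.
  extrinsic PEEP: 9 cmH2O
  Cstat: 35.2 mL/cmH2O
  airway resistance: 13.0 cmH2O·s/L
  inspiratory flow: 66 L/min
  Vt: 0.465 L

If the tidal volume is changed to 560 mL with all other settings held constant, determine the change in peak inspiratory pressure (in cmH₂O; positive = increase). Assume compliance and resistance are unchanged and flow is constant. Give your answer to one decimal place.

2.7

PIP = Vt/C + R·V̇ + PEEP (constant-flow equation of motion).
Only the elastic term changes: ΔPIP = ΔVt / C = (560 − 465) / 35.2 = 2.699 cmH2O.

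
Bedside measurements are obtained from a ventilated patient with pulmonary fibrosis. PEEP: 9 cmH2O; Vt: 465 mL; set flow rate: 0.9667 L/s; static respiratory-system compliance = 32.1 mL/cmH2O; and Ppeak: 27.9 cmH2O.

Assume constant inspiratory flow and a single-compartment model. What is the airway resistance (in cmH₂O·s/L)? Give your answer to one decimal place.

4.6

Equation of motion (constant flow): PIP = Vt/C + R·V̇ + PEEP.
R·V̇ = PIP − Vt/C − PEEP = 27.9 − 465/32.1 − 9 = 27.9 − 14.486 − 9 = 4.414 cmH2O.
R = 4.414 / 0.9667 = 4.566 cmH2O·s/L.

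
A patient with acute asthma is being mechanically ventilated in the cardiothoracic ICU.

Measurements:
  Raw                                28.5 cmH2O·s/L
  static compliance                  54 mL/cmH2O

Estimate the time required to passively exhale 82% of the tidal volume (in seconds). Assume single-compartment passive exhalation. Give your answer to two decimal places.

τ = R × C = 28.5 × 54 mL/cmH2O = 28.5 × 0.054 L/cmH2O = 1.539 s.
Exhaled fraction f = 1 − e^(−t/τ) → t = −τ·ln(1 − f) = −1.539·ln(0.18) = 2.639 s.

2.64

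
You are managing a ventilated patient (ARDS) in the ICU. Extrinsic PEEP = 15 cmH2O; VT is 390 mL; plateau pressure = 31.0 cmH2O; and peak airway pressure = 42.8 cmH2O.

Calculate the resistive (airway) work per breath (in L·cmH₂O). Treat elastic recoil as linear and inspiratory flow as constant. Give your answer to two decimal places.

4.60

With constant inspiratory flow the resistive pressure is constant at PIP − Pplat = 42.8 − 31.0 = 11.8 cmH2O, so resistive work = 11.8 × 0.390 = 4.602 L·cmH2O.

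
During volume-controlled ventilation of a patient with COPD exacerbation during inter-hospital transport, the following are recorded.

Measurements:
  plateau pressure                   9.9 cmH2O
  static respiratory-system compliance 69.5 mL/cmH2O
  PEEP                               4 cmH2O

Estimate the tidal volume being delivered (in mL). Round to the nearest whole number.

410

Vt = Cstat × (Pplat − PEEP) = 69.5 × (9.9 − 4) = 69.5 × 5.9 = 410.05 mL.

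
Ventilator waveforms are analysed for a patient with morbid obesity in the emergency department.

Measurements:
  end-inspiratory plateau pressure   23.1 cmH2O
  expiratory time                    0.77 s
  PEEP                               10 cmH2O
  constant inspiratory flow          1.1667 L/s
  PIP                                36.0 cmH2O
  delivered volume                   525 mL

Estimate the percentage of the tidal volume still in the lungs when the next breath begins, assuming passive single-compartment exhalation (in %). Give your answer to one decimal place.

R = (PIP − Pplat)/V̇ = (36.0 − 23.1) / 1.1667 = 12.9/1.1667 = 11.057 cmH2O·s/L.
C = Vt/(Pplat − PEEP) = 525.0 / (23.1 − 10) = 525.0/13.1 = 40.076 mL/cmH2O.
τ = R × C = 11.057 × 0.04008 L/cmH2O = 0.4432 s.
Fraction remaining at end-expiration = e^(−Te/τ) = e^(−0.77/0.4432) = 0.176 → 17.6%.

17.6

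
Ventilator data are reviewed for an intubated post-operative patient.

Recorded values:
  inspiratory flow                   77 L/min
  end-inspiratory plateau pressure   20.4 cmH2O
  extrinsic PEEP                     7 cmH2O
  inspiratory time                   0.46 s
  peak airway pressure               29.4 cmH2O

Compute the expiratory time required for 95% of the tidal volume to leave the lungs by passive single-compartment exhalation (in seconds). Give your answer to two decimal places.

0.93

Flow: 77 L/min ÷ 60 = 1.2833 L/s.
Vt = flow × Ti = 1.2833 L/s × 0.46 s × 1000 mL/L = 590.32 mL.
R = (PIP − Pplat)/V̇ = (29.4 − 20.4) / 1.2833 = 9.0/1.2833 = 7.013 cmH2O·s/L.
C = Vt/(Pplat − PEEP) = 590.32 / (20.4 − 7) = 590.32/13.4 = 44.054 mL/cmH2O.
τ = R × C = 7.013 × 0.04405 L/cmH2O = 0.3089 s.
t = −τ·ln(1 − 0.95) = −0.3089·ln(0.05) = 0.9254 s.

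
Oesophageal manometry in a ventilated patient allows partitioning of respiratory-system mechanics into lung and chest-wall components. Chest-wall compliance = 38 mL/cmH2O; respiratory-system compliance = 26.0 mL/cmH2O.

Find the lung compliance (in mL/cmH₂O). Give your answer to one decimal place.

82.3

1/CL = 1/Crs − 1/Ccw.
1/CL = 1/26.0 − 1/38 = 0.01215.
CL = 82.305 mL/cmH2O.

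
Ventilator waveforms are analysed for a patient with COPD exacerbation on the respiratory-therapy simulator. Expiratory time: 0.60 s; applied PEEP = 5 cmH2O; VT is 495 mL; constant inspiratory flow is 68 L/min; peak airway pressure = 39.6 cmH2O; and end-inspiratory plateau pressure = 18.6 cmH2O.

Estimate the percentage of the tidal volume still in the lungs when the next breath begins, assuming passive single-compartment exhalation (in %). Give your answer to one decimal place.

Flow: 68 L/min ÷ 60 = 1.1333 L/s.
R = (PIP − Pplat)/V̇ = (39.6 − 18.6) / 1.1333 = 21.0/1.1333 = 18.53 cmH2O·s/L.
C = Vt/(Pplat − PEEP) = 495.0 / (18.6 − 5) = 495.0/13.6 = 36.397 mL/cmH2O.
τ = R × C = 18.53 × 0.0364 L/cmH2O = 0.6745 s.
Fraction remaining at end-expiration = e^(−Te/τ) = e^(−0.60/0.6745) = 0.4108 → 41.08%.

41.1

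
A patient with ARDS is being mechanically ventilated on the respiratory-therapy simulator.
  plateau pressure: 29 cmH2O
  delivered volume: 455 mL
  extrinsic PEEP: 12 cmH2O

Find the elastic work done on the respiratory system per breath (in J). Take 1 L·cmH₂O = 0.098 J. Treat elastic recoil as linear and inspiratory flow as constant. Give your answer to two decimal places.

Elastic work ≈ ½ × (Pplat − PEEP) × Vt = 0.5 × (29 − 12) × 0.455 L = 0.5 × 17.0 × 0.455 = 3.868 L·cmH2O.
× 0.098 J/(L·cmH2O) → 0.3791 J.

0.38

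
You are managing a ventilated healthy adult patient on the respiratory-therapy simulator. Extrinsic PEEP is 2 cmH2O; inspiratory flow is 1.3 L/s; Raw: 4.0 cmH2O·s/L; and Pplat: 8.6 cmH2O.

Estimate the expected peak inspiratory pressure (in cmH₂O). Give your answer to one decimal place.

PIP = Pplat + Raw × flow = 8.6 + 4.0 × 1.3 = 8.6 + 5.2 = 13.8 cmH2O.

13.8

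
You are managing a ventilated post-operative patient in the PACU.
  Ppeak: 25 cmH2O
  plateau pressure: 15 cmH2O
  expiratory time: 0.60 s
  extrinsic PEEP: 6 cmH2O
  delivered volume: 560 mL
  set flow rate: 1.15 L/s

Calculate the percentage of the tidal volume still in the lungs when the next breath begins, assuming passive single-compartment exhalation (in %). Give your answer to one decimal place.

R = (PIP − Pplat)/V̇ = (25 − 15) / 1.15 = 10.0/1.15 = 8.696 cmH2O·s/L.
C = Vt/(Pplat − PEEP) = 560.0 / (15 − 6) = 560.0/9.0 = 62.222 mL/cmH2O.
τ = R × C = 8.696 × 0.06222 L/cmH2O = 0.5411 s.
Fraction remaining at end-expiration = e^(−Te/τ) = e^(−0.60/0.5411) = 0.3299 → 32.99%.

33.0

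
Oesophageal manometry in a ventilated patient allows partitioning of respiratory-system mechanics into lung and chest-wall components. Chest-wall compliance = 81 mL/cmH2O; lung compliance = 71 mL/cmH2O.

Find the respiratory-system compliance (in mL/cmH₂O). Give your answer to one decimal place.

Lung and chest wall are elastances in series: 1/Crs = 1/CL + 1/Ccw.
1/Crs = 1/71 + 1/81 = 0.02643.
Crs = 37.836 mL/cmH2O.

37.8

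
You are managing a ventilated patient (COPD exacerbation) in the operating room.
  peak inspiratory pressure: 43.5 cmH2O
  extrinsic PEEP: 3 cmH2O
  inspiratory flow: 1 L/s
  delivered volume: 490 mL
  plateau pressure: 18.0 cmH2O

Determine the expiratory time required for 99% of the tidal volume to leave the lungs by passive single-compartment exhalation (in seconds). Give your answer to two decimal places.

3.84

R = (PIP − Pplat)/V̇ = (43.5 − 18.0) / 1 = 25.5/1 = 25.5 cmH2O·s/L.
C = Vt/(Pplat − PEEP) = 490.0 / (18.0 − 3) = 490.0/15.0 = 32.667 mL/cmH2O.
τ = R × C = 25.5 × 0.03267 L/cmH2O = 0.8331 s.
t = −τ·ln(1 − 0.99) = −0.8331·ln(0.01) = 3.837 s.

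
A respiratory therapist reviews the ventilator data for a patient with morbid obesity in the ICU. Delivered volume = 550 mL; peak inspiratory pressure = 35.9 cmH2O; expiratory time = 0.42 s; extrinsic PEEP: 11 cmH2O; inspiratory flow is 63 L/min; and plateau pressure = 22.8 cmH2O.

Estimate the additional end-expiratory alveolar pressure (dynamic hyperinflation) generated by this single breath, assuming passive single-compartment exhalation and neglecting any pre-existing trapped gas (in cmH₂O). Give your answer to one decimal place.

5.7

Flow: 63 L/min ÷ 60 = 1.05 L/s.
R = (PIP − Pplat)/V̇ = (35.9 − 22.8) / 1.05 = 13.1/1.05 = 12.476 cmH2O·s/L.
C = Vt/(Pplat − PEEP) = 550.0 / (22.8 − 11) = 550.0/11.8 = 46.61 mL/cmH2O.
τ = R × C = 12.476 × 0.04661 L/cmH2O = 0.5815 s.
Fraction remaining = e^(−Te/τ) = e^(−0.42/0.5815) = 0.4856; trapped volume = 550.0 × 0.4856 = 267.08 mL.
Additional alveolar pressure from trapping ≈ V_trapped / C = 267.08 / 46.61 = 5.73 cmH2O.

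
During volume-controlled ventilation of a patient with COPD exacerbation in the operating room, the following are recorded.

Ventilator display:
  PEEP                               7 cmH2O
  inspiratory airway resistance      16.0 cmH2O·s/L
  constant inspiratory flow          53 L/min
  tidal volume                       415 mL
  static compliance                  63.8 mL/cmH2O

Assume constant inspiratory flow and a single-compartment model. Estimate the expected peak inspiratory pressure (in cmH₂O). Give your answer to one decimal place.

Flow: 53 L/min ÷ 60 = 0.8833 L/s.
Equation of motion (constant flow): PIP = Vt/C + R·V̇ + PEEP.
PIP = 415/63.8 + 16.0×0.8833 + 7 = 6.505 + 14.133 + 7 = 27.638 cmH2O.

27.6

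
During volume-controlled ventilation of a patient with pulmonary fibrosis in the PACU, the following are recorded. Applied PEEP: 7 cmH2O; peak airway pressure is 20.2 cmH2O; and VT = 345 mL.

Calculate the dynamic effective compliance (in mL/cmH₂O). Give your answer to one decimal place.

Dynamic compliance = Vt / (PIP − PEEP) = 345 / (20.2 − 7) = 345 / 13.2 = 26.136 mL/cmH2O.

26.1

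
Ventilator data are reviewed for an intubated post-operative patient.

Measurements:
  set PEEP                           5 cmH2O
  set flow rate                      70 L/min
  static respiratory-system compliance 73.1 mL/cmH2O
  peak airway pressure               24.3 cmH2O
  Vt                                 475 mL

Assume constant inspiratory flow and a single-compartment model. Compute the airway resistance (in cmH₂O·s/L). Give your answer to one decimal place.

11.0

Flow: 70 L/min ÷ 60 = 1.1667 L/s.
Equation of motion (constant flow): PIP = Vt/C + R·V̇ + PEEP.
R·V̇ = PIP − Vt/C − PEEP = 24.3 − 475/73.1 − 5 = 24.3 − 6.498 − 5 = 12.802 cmH2O.
R = 12.802 / 1.1667 = 10.973 cmH2O·s/L.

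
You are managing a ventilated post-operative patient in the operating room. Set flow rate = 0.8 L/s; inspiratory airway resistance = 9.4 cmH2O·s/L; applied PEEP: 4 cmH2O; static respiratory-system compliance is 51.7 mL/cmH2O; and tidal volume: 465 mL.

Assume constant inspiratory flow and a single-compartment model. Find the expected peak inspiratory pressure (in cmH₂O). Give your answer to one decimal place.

Equation of motion (constant flow): PIP = Vt/C + R·V̇ + PEEP.
PIP = 465/51.7 + 9.4×0.8 + 4 = 8.994 + 7.52 + 4 = 20.514 cmH2O.

20.5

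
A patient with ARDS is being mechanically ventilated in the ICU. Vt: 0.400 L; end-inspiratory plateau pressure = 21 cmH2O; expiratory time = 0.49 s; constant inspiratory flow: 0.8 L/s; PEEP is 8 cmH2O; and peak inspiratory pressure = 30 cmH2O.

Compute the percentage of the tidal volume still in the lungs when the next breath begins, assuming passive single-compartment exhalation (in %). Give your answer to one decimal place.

24.3

R = (PIP − Pplat)/V̇ = (30 − 21) / 0.8 = 9.0/0.8 = 11.25 cmH2O·s/L.
C = Vt/(Pplat − PEEP) = 400.0 / (21 − 8) = 400.0/13.0 = 30.769 mL/cmH2O.
τ = R × C = 11.25 × 0.03077 L/cmH2O = 0.3462 s.
Fraction remaining at end-expiration = e^(−Te/τ) = e^(−0.49/0.3462) = 0.2428 → 24.28%.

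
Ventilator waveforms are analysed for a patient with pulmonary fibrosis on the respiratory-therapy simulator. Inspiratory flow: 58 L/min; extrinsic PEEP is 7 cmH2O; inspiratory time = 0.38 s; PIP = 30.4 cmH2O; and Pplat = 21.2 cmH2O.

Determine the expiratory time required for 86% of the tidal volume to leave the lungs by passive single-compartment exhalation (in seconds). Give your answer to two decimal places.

Flow: 58 L/min ÷ 60 = 0.9667 L/s.
Vt = flow × Ti = 0.9667 L/s × 0.38 s × 1000 mL/L = 367.35 mL.
R = (PIP − Pplat)/V̇ = (30.4 − 21.2) / 0.9667 = 9.2/0.9667 = 9.517 cmH2O·s/L.
C = Vt/(Pplat − PEEP) = 367.35 / (21.2 − 7) = 367.35/14.2 = 25.87 mL/cmH2O.
τ = R × C = 9.517 × 0.02587 L/cmH2O = 0.2462 s.
t = −τ·ln(1 − 0.86) = −0.2462·ln(0.14) = 0.4841 s.

0.48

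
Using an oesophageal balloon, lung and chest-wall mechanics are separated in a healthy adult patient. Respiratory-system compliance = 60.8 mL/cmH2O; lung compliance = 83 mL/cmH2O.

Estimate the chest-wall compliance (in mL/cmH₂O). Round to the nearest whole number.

227

1/Ccw = 1/Crs − 1/CL.
1/Ccw = 1/60.8 − 1/83 = 0.004399.
Ccw = 227.32 mL/cmH2O.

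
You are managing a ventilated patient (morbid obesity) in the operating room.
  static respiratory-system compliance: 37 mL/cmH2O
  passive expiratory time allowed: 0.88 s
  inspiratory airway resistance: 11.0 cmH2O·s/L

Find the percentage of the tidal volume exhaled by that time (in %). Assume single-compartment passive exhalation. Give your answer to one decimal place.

88.5

τ = R × C = 11.0 × 37 mL/cmH2O = 11.0 × 0.037 L/cmH2O = 0.407 s.
Passive exhalation: V(t)/V₀ = e^(−t/τ) = e^(−0.88/0.407) = 0.1151.
Fraction exhaled = 1 − 0.1151 = 0.8849 → 88.49%.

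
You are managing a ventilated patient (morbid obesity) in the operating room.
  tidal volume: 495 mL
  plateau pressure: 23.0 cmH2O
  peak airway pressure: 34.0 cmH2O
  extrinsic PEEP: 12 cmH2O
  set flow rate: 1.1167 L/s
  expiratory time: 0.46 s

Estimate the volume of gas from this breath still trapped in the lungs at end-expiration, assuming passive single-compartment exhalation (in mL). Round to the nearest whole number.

175

R = (PIP − Pplat)/V̇ = (34.0 − 23.0) / 1.1167 = 11.0/1.1167 = 9.85 cmH2O·s/L.
C = Vt/(Pplat − PEEP) = 495.0 / (23.0 − 12) = 495.0/11.0 = 45.0 mL/cmH2O.
τ = R × C = 9.85 × 0.045 L/cmH2O = 0.4433 s.
Fraction remaining = e^(−Te/τ) = e^(−0.46/0.4433) = 0.3543.
Trapped volume = 495.0 × 0.3543 = 175.38 mL.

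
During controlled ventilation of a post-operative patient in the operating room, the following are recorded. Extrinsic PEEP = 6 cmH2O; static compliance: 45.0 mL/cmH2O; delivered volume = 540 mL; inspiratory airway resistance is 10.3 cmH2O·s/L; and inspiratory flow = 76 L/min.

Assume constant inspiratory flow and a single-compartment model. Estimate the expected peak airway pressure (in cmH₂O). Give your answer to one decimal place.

Flow: 76 L/min ÷ 60 = 1.2667 L/s.
Equation of motion (constant flow): PIP = Vt/C + R·V̇ + PEEP.
PIP = 540/45.0 + 10.3×1.2667 + 6 = 12.0 + 13.047 + 6 = 31.047 cmH2O.

31.0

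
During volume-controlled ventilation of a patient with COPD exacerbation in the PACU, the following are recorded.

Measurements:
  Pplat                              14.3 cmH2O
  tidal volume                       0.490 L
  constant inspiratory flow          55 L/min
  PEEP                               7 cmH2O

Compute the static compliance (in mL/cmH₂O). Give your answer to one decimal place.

Cstat = Vt / (Pplat − PEEP) = 490 / (14.3 − 7) = 490 / 7.3 = 67.123 mL/cmH2O.

67.1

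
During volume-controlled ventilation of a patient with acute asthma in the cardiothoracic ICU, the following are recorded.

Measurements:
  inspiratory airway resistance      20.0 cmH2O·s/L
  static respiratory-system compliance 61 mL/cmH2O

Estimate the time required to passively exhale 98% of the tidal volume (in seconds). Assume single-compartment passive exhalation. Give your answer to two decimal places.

τ = R × C = 20.0 × 61 mL/cmH2O = 20.0 × 0.061 L/cmH2O = 1.22 s.
Exhaled fraction f = 1 − e^(−t/τ) → t = −τ·ln(1 − f) = −1.22·ln(0.02) = 4.773 s.

4.77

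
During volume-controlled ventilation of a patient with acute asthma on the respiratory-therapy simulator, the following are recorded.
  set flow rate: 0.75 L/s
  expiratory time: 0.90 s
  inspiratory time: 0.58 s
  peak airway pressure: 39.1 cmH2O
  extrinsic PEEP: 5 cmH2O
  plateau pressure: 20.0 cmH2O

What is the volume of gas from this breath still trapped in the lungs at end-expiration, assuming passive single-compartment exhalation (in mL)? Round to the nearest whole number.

129

Vt = flow × Ti = 0.75 L/s × 0.58 s × 1000 mL/L = 435.0 mL.
R = (PIP − Pplat)/V̇ = (39.1 − 20.0) / 0.75 = 19.1/0.75 = 25.467 cmH2O·s/L.
C = Vt/(Pplat − PEEP) = 435.0 / (20.0 − 5) = 435.0/15.0 = 29.0 mL/cmH2O.
τ = R × C = 25.467 × 0.029 L/cmH2O = 0.7385 s.
Fraction remaining = e^(−Te/τ) = e^(−0.90/0.7385) = 0.2956.
Trapped volume = 435.0 × 0.2956 = 128.59 mL.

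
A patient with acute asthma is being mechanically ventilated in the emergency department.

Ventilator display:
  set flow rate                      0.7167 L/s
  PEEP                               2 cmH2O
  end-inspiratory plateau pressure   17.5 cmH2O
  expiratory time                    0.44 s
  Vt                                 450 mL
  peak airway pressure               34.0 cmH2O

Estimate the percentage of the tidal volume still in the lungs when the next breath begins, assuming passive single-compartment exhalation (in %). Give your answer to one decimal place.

51.8

R = (PIP − Pplat)/V̇ = (34.0 − 17.5) / 0.7167 = 16.5/0.7167 = 23.022 cmH2O·s/L.
C = Vt/(Pplat − PEEP) = 450.0 / (17.5 − 2) = 450.0/15.5 = 29.032 mL/cmH2O.
τ = R × C = 23.022 × 0.02903 L/cmH2O = 0.6683 s.
Fraction remaining at end-expiration = e^(−Te/τ) = e^(−0.44/0.6683) = 0.5177 → 51.77%.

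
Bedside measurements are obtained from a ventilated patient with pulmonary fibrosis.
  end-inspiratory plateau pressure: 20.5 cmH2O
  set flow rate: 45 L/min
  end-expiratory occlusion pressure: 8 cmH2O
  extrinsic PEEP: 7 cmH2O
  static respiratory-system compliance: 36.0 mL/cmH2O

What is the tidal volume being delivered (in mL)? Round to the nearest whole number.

450

End-expiratory occlusion gives total PEEP = 8 cmH2O (intrinsic PEEP = 8 − 7 = 1). Use total PEEP for the elastic gradient.
Vt = Cstat × (Pplat − PEEPtotal) = 36.0 × (20.5 − 8) = 36.0 × 12.5 = 450.0 mL.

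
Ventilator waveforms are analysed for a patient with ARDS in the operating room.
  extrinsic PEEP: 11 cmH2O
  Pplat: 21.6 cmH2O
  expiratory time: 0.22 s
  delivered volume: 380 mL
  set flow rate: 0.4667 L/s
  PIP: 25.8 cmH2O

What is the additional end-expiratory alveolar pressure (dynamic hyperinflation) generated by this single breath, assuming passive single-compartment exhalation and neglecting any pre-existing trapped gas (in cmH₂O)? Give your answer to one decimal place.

5.4

R = (PIP − Pplat)/V̇ = (25.8 − 21.6) / 0.4667 = 4.2/0.4667 = 8.999 cmH2O·s/L.
C = Vt/(Pplat − PEEP) = 380.0 / (21.6 − 11) = 380.0/10.6 = 35.849 mL/cmH2O.
τ = R × C = 8.999 × 0.03585 L/cmH2O = 0.3226 s.
Fraction remaining = e^(−Te/τ) = e^(−0.22/0.3226) = 0.5056; trapped volume = 380.0 × 0.5056 = 192.13 mL.
Additional alveolar pressure from trapping ≈ V_trapped / C = 192.13 / 35.849 = 5.359 cmH2O.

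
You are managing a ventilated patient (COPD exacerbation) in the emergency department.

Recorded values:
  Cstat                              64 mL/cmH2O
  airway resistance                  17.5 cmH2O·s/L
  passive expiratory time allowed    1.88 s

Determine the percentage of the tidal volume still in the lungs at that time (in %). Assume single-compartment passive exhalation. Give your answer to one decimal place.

18.7

τ = R × C = 17.5 × 64 mL/cmH2O = 17.5 × 0.064 L/cmH2O = 1.12 s.
Passive exhalation: V(t)/V₀ = e^(−t/τ) = e^(−1.88/1.12) = 0.1866.
Fraction remaining = 0.1866 → 18.66%.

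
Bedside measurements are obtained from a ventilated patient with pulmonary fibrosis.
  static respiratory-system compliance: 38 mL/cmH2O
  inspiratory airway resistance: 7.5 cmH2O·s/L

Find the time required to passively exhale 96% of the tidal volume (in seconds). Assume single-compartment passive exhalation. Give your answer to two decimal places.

τ = R × C = 7.5 × 38 mL/cmH2O = 7.5 × 0.038 L/cmH2O = 0.285 s.
Exhaled fraction f = 1 − e^(−t/τ) → t = −τ·ln(1 − f) = −0.285·ln(0.04) = 0.9174 s.

0.92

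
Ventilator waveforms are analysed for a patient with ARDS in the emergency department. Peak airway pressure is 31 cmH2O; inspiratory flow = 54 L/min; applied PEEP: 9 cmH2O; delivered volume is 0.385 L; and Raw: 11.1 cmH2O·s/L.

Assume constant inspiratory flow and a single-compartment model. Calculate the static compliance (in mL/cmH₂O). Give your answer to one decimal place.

Flow: 54 L/min ÷ 60 = 0.9 L/s.
Equation of motion (constant flow): PIP = Vt/C + R·V̇ + PEEP.
Vt/C = PIP − R·V̇ − PEEP = 31 − 11.1×0.9 − 9 = 31 − 9.99 − 9 = 12.01 cmH2O.
C = Vt / 12.01 = 385 / 12.01 = 32.057 mL/cmH2O.

32.1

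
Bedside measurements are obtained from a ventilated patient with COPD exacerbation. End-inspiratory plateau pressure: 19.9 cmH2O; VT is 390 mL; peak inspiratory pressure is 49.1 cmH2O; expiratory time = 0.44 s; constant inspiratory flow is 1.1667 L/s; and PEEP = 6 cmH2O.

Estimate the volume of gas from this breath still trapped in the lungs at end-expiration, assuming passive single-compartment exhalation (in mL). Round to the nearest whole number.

208

R = (PIP − Pplat)/V̇ = (49.1 − 19.9) / 1.1667 = 29.2/1.1667 = 25.028 cmH2O·s/L.
C = Vt/(Pplat − PEEP) = 390.0 / (19.9 − 6) = 390.0/13.9 = 28.058 mL/cmH2O.
τ = R × C = 25.028 × 0.02806 L/cmH2O = 0.7023 s.
Fraction remaining = e^(−Te/τ) = e^(−0.44/0.7023) = 0.5345.
Trapped volume = 390.0 × 0.5345 = 208.46 mL.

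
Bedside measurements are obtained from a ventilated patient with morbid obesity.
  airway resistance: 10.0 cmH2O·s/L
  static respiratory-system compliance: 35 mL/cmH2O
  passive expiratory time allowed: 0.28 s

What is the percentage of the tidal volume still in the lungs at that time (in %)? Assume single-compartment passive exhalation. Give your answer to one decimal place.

τ = R × C = 10.0 × 35 mL/cmH2O = 10.0 × 0.035 L/cmH2O = 0.35 s.
Passive exhalation: V(t)/V₀ = e^(−t/τ) = e^(−0.28/0.35) = 0.4493.
Fraction remaining = 0.4493 → 44.93%.

44.9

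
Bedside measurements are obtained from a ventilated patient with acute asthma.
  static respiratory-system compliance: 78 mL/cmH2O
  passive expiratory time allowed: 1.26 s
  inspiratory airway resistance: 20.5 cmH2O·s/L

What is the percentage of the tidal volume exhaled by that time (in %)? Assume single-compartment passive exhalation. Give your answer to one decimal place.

τ = R × C = 20.5 × 78 mL/cmH2O = 20.5 × 0.078 L/cmH2O = 1.599 s.
Passive exhalation: V(t)/V₀ = e^(−t/τ) = e^(−1.26/1.599) = 0.4548.
Fraction exhaled = 1 − 0.4548 = 0.5452 → 54.52%.

54.5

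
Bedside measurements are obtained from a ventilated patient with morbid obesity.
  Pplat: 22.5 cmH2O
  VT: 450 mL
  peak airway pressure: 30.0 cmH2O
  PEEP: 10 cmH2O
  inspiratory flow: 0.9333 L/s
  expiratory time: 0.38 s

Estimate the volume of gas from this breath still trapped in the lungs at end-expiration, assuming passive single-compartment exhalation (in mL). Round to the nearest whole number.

121

R = (PIP − Pplat)/V̇ = (30.0 − 22.5) / 0.9333 = 7.5/0.9333 = 8.036 cmH2O·s/L.
C = Vt/(Pplat − PEEP) = 450.0 / (22.5 − 10) = 450.0/12.5 = 36.0 mL/cmH2O.
τ = R × C = 8.036 × 0.036 L/cmH2O = 0.2893 s.
Fraction remaining = e^(−Te/τ) = e^(−0.38/0.2893) = 0.2689.
Trapped volume = 450.0 × 0.2689 = 121.01 mL.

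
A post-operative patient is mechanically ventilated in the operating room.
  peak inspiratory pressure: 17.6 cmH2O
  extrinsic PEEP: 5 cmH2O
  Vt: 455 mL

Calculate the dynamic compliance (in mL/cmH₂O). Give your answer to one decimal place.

Dynamic compliance = Vt / (PIP − PEEP) = 455 / (17.6 − 5) = 455 / 12.6 = 36.111 mL/cmH2O.

36.1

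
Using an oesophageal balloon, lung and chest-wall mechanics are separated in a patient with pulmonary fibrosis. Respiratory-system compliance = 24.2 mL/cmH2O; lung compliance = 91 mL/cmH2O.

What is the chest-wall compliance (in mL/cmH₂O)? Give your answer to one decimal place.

33.0

1/Ccw = 1/Crs − 1/CL.
1/Ccw = 1/24.2 − 1/91 = 0.03033.
Ccw = 32.971 mL/cmH2O.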